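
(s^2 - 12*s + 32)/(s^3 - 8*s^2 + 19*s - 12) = (s - 8)/(s^2 - 4*s + 3)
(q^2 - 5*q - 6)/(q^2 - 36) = (q + 1)/(q + 6)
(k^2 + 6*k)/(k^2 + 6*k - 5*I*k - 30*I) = k/(k - 5*I)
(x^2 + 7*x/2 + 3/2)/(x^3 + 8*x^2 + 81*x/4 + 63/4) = 2*(2*x + 1)/(4*x^2 + 20*x + 21)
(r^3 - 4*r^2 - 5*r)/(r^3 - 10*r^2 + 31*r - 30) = r*(r + 1)/(r^2 - 5*r + 6)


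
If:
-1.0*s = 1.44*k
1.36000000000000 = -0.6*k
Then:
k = -2.27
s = 3.26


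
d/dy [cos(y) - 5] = -sin(y)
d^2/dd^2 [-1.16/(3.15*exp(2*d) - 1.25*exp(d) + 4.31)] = (-1.16*(6.3*exp(d) - 1.25)*(12.6*exp(d) - 2.5)*exp(d) + (14.616*exp(d) - 1.45)*(3.15*exp(2*d) - 1.25*exp(d) + 4.31))*exp(d)/(3.15*exp(2*d) - 1.25*exp(d) + 4.31)^3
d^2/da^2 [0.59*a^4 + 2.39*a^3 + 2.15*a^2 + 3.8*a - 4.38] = 7.08*a^2 + 14.34*a + 4.3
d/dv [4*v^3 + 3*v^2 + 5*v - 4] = 12*v^2 + 6*v + 5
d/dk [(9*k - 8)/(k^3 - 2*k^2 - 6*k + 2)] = 2*(-9*k^3 + 21*k^2 - 16*k - 15)/(k^6 - 4*k^5 - 8*k^4 + 28*k^3 + 28*k^2 - 24*k + 4)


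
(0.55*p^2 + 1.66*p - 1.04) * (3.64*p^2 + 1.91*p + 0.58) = 2.002*p^4 + 7.0929*p^3 - 0.296*p^2 - 1.0236*p - 0.6032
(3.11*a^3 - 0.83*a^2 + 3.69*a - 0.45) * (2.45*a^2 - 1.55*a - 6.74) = 7.6195*a^5 - 6.854*a^4 - 10.6344*a^3 - 1.2278*a^2 - 24.1731*a + 3.033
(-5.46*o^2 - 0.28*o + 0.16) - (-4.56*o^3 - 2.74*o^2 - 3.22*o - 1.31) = 4.56*o^3 - 2.72*o^2 + 2.94*o + 1.47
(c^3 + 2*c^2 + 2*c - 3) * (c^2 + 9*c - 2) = c^5 + 11*c^4 + 18*c^3 + 11*c^2 - 31*c + 6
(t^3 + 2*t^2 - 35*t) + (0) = t^3 + 2*t^2 - 35*t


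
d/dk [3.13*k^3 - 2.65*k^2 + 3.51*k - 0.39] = 9.39*k^2 - 5.3*k + 3.51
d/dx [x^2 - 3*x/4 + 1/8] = 2*x - 3/4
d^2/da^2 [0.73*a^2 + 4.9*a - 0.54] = 1.46000000000000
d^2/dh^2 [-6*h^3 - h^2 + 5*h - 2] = -36*h - 2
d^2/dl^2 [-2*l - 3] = 0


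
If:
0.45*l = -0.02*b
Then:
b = -22.5*l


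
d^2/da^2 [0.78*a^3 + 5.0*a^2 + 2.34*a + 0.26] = 4.68*a + 10.0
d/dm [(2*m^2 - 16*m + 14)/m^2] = 4*(4*m - 7)/m^3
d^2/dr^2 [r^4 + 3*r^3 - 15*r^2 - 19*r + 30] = 12*r^2 + 18*r - 30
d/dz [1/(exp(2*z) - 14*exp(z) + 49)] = 2*(7 - exp(z))*exp(z)/(exp(2*z) - 14*exp(z) + 49)^2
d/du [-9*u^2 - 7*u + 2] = -18*u - 7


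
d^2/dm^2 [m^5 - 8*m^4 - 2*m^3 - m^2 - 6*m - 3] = 20*m^3 - 96*m^2 - 12*m - 2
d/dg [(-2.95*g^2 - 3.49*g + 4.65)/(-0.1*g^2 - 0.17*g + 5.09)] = (0.1525*g^2 - 29.101*g - 16.9736)/(0.01*g^4 + 0.034*g^3 - 0.9891*g^2 - 1.7306*g + 25.9081)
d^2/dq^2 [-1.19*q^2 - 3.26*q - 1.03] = -2.38000000000000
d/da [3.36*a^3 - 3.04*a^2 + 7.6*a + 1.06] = 10.08*a^2 - 6.08*a + 7.6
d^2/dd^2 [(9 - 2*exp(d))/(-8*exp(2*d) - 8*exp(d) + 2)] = (16*exp(4*d) - 304*exp(3*d) - 192*exp(2*d) - 140*exp(d) - 17)*exp(d)/(64*exp(6*d) + 192*exp(5*d) + 144*exp(4*d) - 32*exp(3*d) - 36*exp(2*d) + 12*exp(d) - 1)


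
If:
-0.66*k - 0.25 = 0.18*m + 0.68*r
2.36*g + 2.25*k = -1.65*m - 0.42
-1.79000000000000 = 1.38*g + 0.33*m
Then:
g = -1.17442639423882*r - 3.06692765030983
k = -2.36973147993078*r - 2.39726734773628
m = 4.91123764863507*r + 7.40109138614414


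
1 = 1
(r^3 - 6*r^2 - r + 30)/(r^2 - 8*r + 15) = r + 2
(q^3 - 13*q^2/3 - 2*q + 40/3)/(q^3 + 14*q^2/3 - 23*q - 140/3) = (q - 2)/(q + 7)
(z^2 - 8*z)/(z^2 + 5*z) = (z - 8)/(z + 5)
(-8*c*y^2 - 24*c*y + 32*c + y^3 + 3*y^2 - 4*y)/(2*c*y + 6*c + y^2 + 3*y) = (-8*c*y^2 - 24*c*y + 32*c + y^3 + 3*y^2 - 4*y)/(2*c*y + 6*c + y^2 + 3*y)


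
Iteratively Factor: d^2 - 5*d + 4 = (d - 1)*(d - 4)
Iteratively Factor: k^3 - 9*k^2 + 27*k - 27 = (k - 3)*(k^2 - 6*k + 9) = (k - 3)^2*(k - 3)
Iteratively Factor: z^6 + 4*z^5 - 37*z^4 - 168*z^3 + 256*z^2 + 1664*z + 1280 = (z + 4)*(z^5 - 37*z^3 - 20*z^2 + 336*z + 320) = (z + 4)^2*(z^4 - 4*z^3 - 21*z^2 + 64*z + 80) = (z - 5)*(z + 4)^2*(z^3 + z^2 - 16*z - 16) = (z - 5)*(z + 1)*(z + 4)^2*(z^2 - 16) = (z - 5)*(z + 1)*(z + 4)^3*(z - 4)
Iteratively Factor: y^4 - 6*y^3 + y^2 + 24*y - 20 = (y - 2)*(y^3 - 4*y^2 - 7*y + 10) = (y - 2)*(y + 2)*(y^2 - 6*y + 5) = (y - 2)*(y - 1)*(y + 2)*(y - 5)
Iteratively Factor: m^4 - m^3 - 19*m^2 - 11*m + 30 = (m + 2)*(m^3 - 3*m^2 - 13*m + 15) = (m + 2)*(m + 3)*(m^2 - 6*m + 5) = (m - 5)*(m + 2)*(m + 3)*(m - 1)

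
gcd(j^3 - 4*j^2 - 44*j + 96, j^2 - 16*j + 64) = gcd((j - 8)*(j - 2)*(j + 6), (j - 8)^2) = j - 8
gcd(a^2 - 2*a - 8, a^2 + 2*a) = a + 2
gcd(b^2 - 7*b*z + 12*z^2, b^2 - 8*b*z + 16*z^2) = -b + 4*z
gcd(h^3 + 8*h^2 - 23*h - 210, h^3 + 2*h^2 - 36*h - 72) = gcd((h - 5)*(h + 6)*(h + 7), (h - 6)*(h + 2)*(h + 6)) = h + 6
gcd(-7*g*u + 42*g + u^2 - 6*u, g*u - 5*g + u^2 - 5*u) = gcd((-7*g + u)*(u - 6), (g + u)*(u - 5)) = 1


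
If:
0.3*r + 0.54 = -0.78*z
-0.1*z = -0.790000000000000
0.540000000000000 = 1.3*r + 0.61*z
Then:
No Solution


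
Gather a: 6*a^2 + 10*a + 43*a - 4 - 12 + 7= 6*a^2 + 53*a - 9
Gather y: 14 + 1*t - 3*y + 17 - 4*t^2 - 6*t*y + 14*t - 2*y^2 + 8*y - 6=-4*t^2 + 15*t - 2*y^2 + y*(5 - 6*t) + 25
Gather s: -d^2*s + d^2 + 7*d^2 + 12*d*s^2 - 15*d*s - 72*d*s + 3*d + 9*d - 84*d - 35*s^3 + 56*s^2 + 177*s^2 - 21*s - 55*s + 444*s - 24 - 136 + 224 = 8*d^2 - 72*d - 35*s^3 + s^2*(12*d + 233) + s*(-d^2 - 87*d + 368) + 64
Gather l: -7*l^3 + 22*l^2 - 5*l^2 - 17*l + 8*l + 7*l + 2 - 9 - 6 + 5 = -7*l^3 + 17*l^2 - 2*l - 8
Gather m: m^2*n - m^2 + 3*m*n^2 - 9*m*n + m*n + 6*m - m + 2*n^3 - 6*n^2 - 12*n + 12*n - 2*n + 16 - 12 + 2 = m^2*(n - 1) + m*(3*n^2 - 8*n + 5) + 2*n^3 - 6*n^2 - 2*n + 6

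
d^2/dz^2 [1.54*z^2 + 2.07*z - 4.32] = 3.08000000000000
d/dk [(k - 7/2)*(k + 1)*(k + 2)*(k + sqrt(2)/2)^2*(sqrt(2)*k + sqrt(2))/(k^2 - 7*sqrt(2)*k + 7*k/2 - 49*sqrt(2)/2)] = (16*sqrt(2)*k^7 - 256*k^6 + 76*sqrt(2)*k^6 - 1168*k^5 - 264*sqrt(2)*k^5 - 1482*sqrt(2)*k^4 + 908*k^4 + 189*sqrt(2)*k^3 + 7868*k^3 + 6030*sqrt(2)*k^2 + 9233*k^2 + 4508*k + 6104*sqrt(2)*k + 1323 + 1421*sqrt(2))/(4*k^4 - 56*sqrt(2)*k^3 + 28*k^3 - 392*sqrt(2)*k^2 + 441*k^2 - 686*sqrt(2)*k + 2744*k + 4802)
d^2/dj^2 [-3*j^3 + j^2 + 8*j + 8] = 2 - 18*j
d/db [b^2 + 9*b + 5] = 2*b + 9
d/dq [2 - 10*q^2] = -20*q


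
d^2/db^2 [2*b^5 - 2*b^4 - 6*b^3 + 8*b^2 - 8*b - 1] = 40*b^3 - 24*b^2 - 36*b + 16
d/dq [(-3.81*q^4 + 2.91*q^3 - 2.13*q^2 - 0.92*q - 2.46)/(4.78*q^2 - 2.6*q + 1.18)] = (-36.4236*q^5 + 43.6278*q^4 - 33.1152*q^3 + 20.237*q^2 + 18.4908*q - 7.4816)/(22.8484*q^4 - 24.856*q^3 + 18.0408*q^2 - 6.136*q + 1.3924)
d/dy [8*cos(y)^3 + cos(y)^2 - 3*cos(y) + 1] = (-24*cos(y)^2 - 2*cos(y) + 3)*sin(y)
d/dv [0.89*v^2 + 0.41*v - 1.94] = 1.78*v + 0.41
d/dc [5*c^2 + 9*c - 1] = 10*c + 9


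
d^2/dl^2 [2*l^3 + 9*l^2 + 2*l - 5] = 12*l + 18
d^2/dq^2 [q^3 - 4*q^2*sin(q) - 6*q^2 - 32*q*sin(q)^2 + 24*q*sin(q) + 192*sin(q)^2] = 4*q^2*sin(q) - 24*q*sin(q) - 16*q*cos(q) - 64*q*cos(2*q) + 6*q - 8*sin(q) - 64*sin(2*q) + 48*cos(q) + 384*cos(2*q) - 12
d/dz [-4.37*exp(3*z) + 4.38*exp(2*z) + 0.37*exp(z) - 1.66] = (-13.11*exp(2*z) + 8.76*exp(z) + 0.37)*exp(z)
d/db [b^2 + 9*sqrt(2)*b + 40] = 2*b + 9*sqrt(2)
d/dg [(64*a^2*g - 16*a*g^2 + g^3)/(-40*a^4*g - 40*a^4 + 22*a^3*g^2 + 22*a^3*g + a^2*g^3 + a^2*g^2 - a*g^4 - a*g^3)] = (-g*(64*a^2 - 16*a*g + g^2)*(-40*a^3 + 44*a^2*g + 22*a^2 + 3*a*g^2 + 2*a*g - 4*g^3 - 3*g^2) + (-64*a^2 + 32*a*g - 3*g^2)*(40*a^3*g + 40*a^3 - 22*a^2*g^2 - 22*a^2*g - a*g^3 - a*g^2 + g^4 + g^3))/(a*(40*a^3*g + 40*a^3 - 22*a^2*g^2 - 22*a^2*g - a*g^3 - a*g^2 + g^4 + g^3)^2)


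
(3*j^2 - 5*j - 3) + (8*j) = 3*j^2 + 3*j - 3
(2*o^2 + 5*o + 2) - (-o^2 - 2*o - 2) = 3*o^2 + 7*o + 4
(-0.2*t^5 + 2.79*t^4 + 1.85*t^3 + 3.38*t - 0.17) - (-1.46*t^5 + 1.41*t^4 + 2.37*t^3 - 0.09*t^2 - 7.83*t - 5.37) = 1.26*t^5 + 1.38*t^4 - 0.52*t^3 + 0.09*t^2 + 11.21*t + 5.2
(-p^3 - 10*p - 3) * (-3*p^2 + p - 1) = 3*p^5 - p^4 + 31*p^3 - p^2 + 7*p + 3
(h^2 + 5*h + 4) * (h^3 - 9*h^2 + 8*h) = h^5 - 4*h^4 - 33*h^3 + 4*h^2 + 32*h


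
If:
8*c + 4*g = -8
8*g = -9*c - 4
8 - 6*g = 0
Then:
No Solution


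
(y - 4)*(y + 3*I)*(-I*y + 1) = -I*y^3 + 4*y^2 + 4*I*y^2 - 16*y + 3*I*y - 12*I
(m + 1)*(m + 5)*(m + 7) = m^3 + 13*m^2 + 47*m + 35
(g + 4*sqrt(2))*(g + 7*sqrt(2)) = g^2 + 11*sqrt(2)*g + 56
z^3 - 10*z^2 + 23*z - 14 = (z - 7)*(z - 2)*(z - 1)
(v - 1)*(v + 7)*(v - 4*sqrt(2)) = v^3 - 4*sqrt(2)*v^2 + 6*v^2 - 24*sqrt(2)*v - 7*v + 28*sqrt(2)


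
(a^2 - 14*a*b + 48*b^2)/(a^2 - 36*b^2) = (a - 8*b)/(a + 6*b)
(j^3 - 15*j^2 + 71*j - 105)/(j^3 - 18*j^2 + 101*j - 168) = (j - 5)/(j - 8)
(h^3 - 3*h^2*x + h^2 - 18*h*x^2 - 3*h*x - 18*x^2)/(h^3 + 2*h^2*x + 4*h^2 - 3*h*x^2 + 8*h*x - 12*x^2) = (-h^2 + 6*h*x - h + 6*x)/(-h^2 + h*x - 4*h + 4*x)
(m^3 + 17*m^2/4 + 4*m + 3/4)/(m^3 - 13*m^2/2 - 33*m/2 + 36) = (4*m^2 + 5*m + 1)/(2*(2*m^2 - 19*m + 24))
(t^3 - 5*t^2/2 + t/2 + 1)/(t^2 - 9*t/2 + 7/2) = (2*t^2 - 3*t - 2)/(2*t - 7)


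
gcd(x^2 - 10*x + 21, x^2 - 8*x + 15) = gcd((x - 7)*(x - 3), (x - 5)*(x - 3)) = x - 3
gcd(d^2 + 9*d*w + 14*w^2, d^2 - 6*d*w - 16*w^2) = d + 2*w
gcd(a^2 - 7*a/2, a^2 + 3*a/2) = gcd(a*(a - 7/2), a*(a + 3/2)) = a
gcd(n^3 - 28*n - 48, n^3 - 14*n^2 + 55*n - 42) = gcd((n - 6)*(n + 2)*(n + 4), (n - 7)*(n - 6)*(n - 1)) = n - 6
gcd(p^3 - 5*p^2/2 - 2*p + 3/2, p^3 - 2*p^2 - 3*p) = p^2 - 2*p - 3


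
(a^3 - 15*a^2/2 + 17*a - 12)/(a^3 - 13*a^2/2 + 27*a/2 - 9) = (a - 4)/(a - 3)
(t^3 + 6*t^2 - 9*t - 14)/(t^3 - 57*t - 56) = (t - 2)/(t - 8)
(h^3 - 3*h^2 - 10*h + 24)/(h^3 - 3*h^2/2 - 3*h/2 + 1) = 2*(h^2 - h - 12)/(2*h^2 + h - 1)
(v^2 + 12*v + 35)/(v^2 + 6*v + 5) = (v + 7)/(v + 1)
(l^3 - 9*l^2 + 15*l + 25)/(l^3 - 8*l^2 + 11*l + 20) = (l - 5)/(l - 4)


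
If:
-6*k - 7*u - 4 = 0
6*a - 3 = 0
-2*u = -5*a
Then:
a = 1/2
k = -17/8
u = 5/4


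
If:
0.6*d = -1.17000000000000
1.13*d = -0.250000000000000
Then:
No Solution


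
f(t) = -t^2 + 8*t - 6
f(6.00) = 6.00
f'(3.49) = 1.02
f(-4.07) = -55.12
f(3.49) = 9.74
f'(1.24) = 5.52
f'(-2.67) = 13.34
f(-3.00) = -39.00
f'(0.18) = 7.64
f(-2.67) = -34.49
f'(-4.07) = 16.14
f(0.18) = -4.59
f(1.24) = 2.38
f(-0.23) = -7.89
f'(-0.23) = 8.46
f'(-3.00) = 14.00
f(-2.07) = -26.84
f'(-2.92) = 13.84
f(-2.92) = -37.89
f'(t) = 8 - 2*t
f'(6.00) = -4.00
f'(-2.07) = 12.14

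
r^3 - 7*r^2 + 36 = (r - 6)*(r - 3)*(r + 2)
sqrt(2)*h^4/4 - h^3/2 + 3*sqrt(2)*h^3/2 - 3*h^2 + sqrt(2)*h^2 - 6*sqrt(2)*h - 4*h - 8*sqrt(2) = (h/2 + 1)*(h + 4)*(h - 2*sqrt(2))*(sqrt(2)*h/2 + 1)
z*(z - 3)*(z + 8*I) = z^3 - 3*z^2 + 8*I*z^2 - 24*I*z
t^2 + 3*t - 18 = (t - 3)*(t + 6)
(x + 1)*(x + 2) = x^2 + 3*x + 2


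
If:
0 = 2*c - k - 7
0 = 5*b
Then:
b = 0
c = k/2 + 7/2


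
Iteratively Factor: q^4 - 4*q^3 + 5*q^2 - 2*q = (q - 1)*(q^3 - 3*q^2 + 2*q) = (q - 2)*(q - 1)*(q^2 - q) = q*(q - 2)*(q - 1)*(q - 1)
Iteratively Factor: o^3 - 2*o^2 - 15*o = (o)*(o^2 - 2*o - 15) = o*(o - 5)*(o + 3)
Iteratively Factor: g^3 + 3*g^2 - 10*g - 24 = (g + 2)*(g^2 + g - 12) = (g + 2)*(g + 4)*(g - 3)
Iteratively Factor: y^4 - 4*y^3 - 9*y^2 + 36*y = (y - 3)*(y^3 - y^2 - 12*y) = y*(y - 3)*(y^2 - y - 12) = y*(y - 3)*(y + 3)*(y - 4)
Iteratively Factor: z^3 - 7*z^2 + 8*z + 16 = (z + 1)*(z^2 - 8*z + 16) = (z - 4)*(z + 1)*(z - 4)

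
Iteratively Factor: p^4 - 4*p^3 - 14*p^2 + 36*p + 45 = (p - 5)*(p^3 + p^2 - 9*p - 9) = (p - 5)*(p - 3)*(p^2 + 4*p + 3) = (p - 5)*(p - 3)*(p + 1)*(p + 3)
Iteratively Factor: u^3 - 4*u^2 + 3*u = (u)*(u^2 - 4*u + 3) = u*(u - 1)*(u - 3)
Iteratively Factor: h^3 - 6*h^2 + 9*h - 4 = (h - 1)*(h^2 - 5*h + 4) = (h - 4)*(h - 1)*(h - 1)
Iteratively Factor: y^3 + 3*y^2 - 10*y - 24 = (y + 4)*(y^2 - y - 6) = (y - 3)*(y + 4)*(y + 2)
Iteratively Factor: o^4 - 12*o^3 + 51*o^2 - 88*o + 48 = (o - 4)*(o^3 - 8*o^2 + 19*o - 12) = (o - 4)*(o - 1)*(o^2 - 7*o + 12) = (o - 4)*(o - 3)*(o - 1)*(o - 4)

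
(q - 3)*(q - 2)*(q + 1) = q^3 - 4*q^2 + q + 6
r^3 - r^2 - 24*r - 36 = (r - 6)*(r + 2)*(r + 3)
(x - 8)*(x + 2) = x^2 - 6*x - 16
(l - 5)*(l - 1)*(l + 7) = l^3 + l^2 - 37*l + 35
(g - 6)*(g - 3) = g^2 - 9*g + 18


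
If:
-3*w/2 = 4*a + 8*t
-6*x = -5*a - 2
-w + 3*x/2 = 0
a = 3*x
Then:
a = -2/3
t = 19/48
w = -1/3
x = -2/9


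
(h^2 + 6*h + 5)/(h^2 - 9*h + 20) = (h^2 + 6*h + 5)/(h^2 - 9*h + 20)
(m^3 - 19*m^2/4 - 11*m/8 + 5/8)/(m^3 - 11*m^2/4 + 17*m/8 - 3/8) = (2*m^2 - 9*m - 5)/(2*m^2 - 5*m + 3)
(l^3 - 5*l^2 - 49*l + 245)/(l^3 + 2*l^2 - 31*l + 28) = (l^2 - 12*l + 35)/(l^2 - 5*l + 4)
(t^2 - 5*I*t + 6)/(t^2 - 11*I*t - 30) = (t + I)/(t - 5*I)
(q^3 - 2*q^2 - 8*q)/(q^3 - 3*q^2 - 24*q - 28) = q*(q - 4)/(q^2 - 5*q - 14)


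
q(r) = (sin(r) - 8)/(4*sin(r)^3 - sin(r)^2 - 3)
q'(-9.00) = -1.58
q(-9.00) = 2.44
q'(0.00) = -0.33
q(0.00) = 2.67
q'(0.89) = 8.31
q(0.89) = 4.18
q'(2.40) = -4.17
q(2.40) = 3.29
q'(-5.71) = 1.85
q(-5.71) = 2.81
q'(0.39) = 0.49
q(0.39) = 2.61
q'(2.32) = -6.02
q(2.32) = 3.70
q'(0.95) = 11.21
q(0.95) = 4.76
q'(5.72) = 1.92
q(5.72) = 2.19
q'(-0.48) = 1.76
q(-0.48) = 2.35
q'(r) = (-12*sin(r)^2*cos(r) + 2*sin(r)*cos(r))*(sin(r) - 8)/(4*sin(r)^3 - sin(r)^2 - 3)^2 + cos(r)/(4*sin(r)^3 - sin(r)^2 - 3) = (-8*sin(r)^3 + 97*sin(r)^2 - 16*sin(r) - 3)*cos(r)/(-4*sin(r)^3 + sin(r)^2 + 3)^2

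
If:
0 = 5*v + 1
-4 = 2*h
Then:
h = -2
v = -1/5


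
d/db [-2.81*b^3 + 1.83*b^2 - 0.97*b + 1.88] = -8.43*b^2 + 3.66*b - 0.97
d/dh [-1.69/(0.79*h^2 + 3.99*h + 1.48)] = (2.6702*h + 6.7431)/(0.79*h^2 + 3.99*h + 1.48)^2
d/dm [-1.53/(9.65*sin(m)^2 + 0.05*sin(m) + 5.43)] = (29.529*sin(m) + 0.0765)*cos(m)/(9.65*sin(m)^2 + 0.05*sin(m) + 5.43)^2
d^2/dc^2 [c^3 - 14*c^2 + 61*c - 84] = 6*c - 28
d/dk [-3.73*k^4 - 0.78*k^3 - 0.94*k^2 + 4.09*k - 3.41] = -14.92*k^3 - 2.34*k^2 - 1.88*k + 4.09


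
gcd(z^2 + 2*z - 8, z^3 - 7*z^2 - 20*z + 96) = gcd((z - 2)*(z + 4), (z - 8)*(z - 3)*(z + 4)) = z + 4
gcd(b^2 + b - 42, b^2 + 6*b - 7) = b + 7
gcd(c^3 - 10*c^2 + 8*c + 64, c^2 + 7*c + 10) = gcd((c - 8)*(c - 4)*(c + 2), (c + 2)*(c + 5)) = c + 2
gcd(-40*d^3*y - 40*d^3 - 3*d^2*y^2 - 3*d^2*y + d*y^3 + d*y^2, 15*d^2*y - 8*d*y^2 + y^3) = 1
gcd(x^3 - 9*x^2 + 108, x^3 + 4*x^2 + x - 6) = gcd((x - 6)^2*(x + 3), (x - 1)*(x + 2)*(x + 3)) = x + 3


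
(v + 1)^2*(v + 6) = v^3 + 8*v^2 + 13*v + 6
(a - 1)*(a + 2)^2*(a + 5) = a^4 + 8*a^3 + 15*a^2 - 4*a - 20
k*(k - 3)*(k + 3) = k^3 - 9*k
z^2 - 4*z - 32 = (z - 8)*(z + 4)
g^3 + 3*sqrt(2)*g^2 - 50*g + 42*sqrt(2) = (g - 3*sqrt(2))*(g - sqrt(2))*(g + 7*sqrt(2))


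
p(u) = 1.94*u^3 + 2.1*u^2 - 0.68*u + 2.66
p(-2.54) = -13.86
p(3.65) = 122.49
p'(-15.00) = 1245.82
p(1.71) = 17.34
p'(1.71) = 23.52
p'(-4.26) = 87.05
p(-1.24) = 3.03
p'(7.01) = 314.76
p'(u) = 5.82*u^2 + 4.2*u - 0.68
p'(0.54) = 3.29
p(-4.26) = -106.31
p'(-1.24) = 3.06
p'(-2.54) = 26.20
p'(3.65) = 92.19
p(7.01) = 769.36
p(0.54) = 3.21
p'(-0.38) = -1.44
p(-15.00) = -6062.14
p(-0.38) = 3.12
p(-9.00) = -1235.38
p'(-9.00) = 432.94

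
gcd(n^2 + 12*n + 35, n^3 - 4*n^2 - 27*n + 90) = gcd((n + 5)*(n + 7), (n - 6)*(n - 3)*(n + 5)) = n + 5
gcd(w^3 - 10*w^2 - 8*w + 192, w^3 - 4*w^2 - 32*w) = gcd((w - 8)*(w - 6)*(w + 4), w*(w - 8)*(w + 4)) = w^2 - 4*w - 32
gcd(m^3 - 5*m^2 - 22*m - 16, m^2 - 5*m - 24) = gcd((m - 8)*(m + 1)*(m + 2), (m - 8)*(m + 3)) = m - 8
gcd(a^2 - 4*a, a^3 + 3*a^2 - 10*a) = a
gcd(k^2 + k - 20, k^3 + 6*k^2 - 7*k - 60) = k + 5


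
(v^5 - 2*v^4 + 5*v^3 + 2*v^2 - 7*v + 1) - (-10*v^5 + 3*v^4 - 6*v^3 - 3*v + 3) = 11*v^5 - 5*v^4 + 11*v^3 + 2*v^2 - 4*v - 2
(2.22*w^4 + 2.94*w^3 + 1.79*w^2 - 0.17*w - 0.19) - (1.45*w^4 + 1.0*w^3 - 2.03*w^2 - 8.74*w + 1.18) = 0.77*w^4 + 1.94*w^3 + 3.82*w^2 + 8.57*w - 1.37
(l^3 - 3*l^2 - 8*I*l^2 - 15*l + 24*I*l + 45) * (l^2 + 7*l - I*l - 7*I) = l^5 + 4*l^4 - 9*I*l^4 - 44*l^3 - 36*I*l^3 - 92*l^2 + 204*I*l^2 + 483*l + 60*I*l - 315*I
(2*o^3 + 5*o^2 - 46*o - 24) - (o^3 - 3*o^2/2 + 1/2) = o^3 + 13*o^2/2 - 46*o - 49/2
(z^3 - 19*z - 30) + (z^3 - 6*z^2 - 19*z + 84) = 2*z^3 - 6*z^2 - 38*z + 54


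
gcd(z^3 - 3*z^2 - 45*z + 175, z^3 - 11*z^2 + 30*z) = z - 5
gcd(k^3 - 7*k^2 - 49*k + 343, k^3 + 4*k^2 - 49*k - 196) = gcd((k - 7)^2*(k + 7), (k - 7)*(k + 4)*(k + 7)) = k^2 - 49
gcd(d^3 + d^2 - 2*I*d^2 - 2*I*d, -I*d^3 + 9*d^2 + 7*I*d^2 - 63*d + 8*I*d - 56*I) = 1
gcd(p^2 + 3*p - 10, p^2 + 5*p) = p + 5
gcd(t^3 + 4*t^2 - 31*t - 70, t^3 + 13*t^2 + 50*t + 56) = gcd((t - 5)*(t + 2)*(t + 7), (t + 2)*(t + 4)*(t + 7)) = t^2 + 9*t + 14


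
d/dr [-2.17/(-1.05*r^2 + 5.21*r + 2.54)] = (11.3057 - 4.557*r)/(-1.05*r^2 + 5.21*r + 2.54)^2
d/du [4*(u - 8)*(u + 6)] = 8*u - 8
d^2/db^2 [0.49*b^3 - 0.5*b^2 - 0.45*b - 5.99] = 2.94*b - 1.0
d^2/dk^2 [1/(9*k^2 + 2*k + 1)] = 2*(-81*k^2 - 18*k + 4*(9*k + 1)^2 - 9)/(9*k^2 + 2*k + 1)^3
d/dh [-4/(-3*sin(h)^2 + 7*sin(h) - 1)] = 4*(7 - 6*sin(h))*cos(h)/(3*sin(h)^2 - 7*sin(h) + 1)^2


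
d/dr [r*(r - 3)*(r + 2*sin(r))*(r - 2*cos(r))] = 2*sqrt(2)*r^3*sin(r + pi/4) + 4*r^3 - 12*r^2*cos(r) - 4*r^2*cos(2*r) - 9*r^2 - 4*r*sin(2*r) + 12*r*cos(2*r) + 12*sqrt(2)*r*cos(r + pi/4) + 6*sin(2*r)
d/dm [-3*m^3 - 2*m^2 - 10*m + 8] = -9*m^2 - 4*m - 10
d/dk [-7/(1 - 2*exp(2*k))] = -28*exp(2*k)/(2*exp(2*k) - 1)^2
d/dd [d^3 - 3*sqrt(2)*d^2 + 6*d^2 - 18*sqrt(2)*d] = 3*d^2 - 6*sqrt(2)*d + 12*d - 18*sqrt(2)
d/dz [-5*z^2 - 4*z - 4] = -10*z - 4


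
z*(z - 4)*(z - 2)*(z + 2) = z^4 - 4*z^3 - 4*z^2 + 16*z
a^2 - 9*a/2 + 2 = (a - 4)*(a - 1/2)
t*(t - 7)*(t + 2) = t^3 - 5*t^2 - 14*t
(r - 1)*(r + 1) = r^2 - 1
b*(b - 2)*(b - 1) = b^3 - 3*b^2 + 2*b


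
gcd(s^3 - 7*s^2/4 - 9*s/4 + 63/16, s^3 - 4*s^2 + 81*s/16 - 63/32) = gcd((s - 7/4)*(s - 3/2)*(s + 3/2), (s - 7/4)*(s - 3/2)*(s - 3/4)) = s^2 - 13*s/4 + 21/8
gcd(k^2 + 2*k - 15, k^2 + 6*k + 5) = k + 5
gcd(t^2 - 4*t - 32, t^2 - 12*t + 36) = 1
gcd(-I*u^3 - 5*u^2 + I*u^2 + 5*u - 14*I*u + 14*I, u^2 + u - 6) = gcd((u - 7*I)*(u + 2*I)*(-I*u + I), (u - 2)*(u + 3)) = 1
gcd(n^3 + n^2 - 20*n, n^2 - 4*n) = n^2 - 4*n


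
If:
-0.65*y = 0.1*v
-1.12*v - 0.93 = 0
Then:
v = -0.83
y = 0.13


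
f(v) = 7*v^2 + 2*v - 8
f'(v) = 14*v + 2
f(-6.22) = 250.38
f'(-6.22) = -85.08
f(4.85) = 166.36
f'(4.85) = 69.90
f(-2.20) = 21.48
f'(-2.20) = -28.80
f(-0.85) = -4.64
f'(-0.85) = -9.90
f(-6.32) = 258.96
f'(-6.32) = -86.48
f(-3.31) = 62.07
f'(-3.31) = -44.34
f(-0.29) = -7.99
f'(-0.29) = -2.06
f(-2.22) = 22.06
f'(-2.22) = -29.08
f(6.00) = 256.00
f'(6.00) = 86.00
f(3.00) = 61.00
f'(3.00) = 44.00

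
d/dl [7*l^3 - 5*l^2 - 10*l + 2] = 21*l^2 - 10*l - 10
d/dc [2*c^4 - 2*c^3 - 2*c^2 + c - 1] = 8*c^3 - 6*c^2 - 4*c + 1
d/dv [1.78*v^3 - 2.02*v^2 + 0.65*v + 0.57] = 5.34*v^2 - 4.04*v + 0.65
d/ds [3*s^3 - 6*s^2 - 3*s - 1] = 9*s^2 - 12*s - 3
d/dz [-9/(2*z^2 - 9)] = 36*z/(2*z^2 - 9)^2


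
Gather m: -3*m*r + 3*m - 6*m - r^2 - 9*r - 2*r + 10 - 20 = m*(-3*r - 3) - r^2 - 11*r - 10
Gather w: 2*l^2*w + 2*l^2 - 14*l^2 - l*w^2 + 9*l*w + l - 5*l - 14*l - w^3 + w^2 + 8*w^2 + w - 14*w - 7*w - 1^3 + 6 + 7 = -12*l^2 - 18*l - w^3 + w^2*(9 - l) + w*(2*l^2 + 9*l - 20) + 12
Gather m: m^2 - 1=m^2 - 1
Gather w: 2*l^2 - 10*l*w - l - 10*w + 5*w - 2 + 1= 2*l^2 - l + w*(-10*l - 5) - 1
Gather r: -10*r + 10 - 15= -10*r - 5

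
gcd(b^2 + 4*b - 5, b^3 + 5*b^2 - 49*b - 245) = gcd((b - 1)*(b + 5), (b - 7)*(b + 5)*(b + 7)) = b + 5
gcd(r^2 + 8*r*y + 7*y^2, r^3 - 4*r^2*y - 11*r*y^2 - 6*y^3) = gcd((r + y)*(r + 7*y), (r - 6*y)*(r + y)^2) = r + y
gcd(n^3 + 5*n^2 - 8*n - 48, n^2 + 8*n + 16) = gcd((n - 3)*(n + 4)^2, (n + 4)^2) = n^2 + 8*n + 16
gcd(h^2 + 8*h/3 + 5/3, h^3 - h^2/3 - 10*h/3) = h + 5/3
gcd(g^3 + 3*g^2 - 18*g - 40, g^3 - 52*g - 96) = g + 2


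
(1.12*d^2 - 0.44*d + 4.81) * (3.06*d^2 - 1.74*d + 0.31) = 3.4272*d^4 - 3.2952*d^3 + 15.8314*d^2 - 8.5058*d + 1.4911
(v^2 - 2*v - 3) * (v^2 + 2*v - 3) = v^4 - 10*v^2 + 9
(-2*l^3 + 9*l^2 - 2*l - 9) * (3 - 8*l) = 16*l^4 - 78*l^3 + 43*l^2 + 66*l - 27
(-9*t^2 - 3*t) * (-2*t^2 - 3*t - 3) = 18*t^4 + 33*t^3 + 36*t^2 + 9*t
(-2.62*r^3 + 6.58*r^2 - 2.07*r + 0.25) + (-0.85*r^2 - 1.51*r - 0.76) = -2.62*r^3 + 5.73*r^2 - 3.58*r - 0.51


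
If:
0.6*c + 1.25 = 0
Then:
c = -2.08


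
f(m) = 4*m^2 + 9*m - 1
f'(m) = 8*m + 9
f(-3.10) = 9.54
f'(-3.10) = -15.80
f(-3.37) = 14.10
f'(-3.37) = -17.96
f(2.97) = 61.01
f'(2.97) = 32.76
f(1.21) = 15.75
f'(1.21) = 18.68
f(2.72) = 53.07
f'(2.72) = 30.76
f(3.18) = 68.07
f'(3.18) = 34.44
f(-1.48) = -5.56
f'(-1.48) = -2.84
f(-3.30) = 12.86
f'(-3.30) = -17.40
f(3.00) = 62.00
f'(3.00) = 33.00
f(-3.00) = 8.00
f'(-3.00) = -15.00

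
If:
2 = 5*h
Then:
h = 2/5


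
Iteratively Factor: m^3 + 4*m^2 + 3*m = (m + 1)*(m^2 + 3*m) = m*(m + 1)*(m + 3)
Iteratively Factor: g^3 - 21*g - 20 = (g + 1)*(g^2 - g - 20) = (g - 5)*(g + 1)*(g + 4)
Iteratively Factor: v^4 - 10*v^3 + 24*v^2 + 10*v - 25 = (v + 1)*(v^3 - 11*v^2 + 35*v - 25) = (v - 5)*(v + 1)*(v^2 - 6*v + 5) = (v - 5)*(v - 1)*(v + 1)*(v - 5)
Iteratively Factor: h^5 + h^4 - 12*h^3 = (h)*(h^4 + h^3 - 12*h^2) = h*(h + 4)*(h^3 - 3*h^2) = h*(h - 3)*(h + 4)*(h^2) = h^2*(h - 3)*(h + 4)*(h)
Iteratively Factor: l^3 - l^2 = (l)*(l^2 - l) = l*(l - 1)*(l)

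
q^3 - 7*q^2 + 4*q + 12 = (q - 6)*(q - 2)*(q + 1)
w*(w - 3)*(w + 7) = w^3 + 4*w^2 - 21*w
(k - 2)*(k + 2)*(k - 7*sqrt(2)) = k^3 - 7*sqrt(2)*k^2 - 4*k + 28*sqrt(2)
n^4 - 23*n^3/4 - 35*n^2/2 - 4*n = n*(n - 8)*(n + 1/4)*(n + 2)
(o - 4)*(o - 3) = o^2 - 7*o + 12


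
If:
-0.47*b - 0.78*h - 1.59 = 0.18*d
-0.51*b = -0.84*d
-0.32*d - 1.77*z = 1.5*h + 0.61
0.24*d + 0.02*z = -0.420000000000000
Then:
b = -2.87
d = -1.74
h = 0.09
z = -0.11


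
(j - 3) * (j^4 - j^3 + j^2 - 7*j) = j^5 - 4*j^4 + 4*j^3 - 10*j^2 + 21*j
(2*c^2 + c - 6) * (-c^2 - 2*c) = -2*c^4 - 5*c^3 + 4*c^2 + 12*c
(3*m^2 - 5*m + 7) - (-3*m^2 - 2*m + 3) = 6*m^2 - 3*m + 4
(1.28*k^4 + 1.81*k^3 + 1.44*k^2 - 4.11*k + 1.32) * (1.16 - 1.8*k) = -2.304*k^5 - 1.7732*k^4 - 0.4924*k^3 + 9.0684*k^2 - 7.1436*k + 1.5312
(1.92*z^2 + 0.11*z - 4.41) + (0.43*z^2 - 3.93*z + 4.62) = 2.35*z^2 - 3.82*z + 0.21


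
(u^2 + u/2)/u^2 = (u + 1/2)/u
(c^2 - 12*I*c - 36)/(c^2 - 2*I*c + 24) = (c - 6*I)/(c + 4*I)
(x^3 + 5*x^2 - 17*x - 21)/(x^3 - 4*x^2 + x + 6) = (x + 7)/(x - 2)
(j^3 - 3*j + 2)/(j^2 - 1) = (j^2 + j - 2)/(j + 1)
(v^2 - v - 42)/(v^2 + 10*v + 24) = (v - 7)/(v + 4)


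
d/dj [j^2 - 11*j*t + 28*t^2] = 2*j - 11*t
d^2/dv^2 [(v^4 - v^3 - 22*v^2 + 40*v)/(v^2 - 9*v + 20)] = 2*(v^3 - 15*v^2 + 75*v + 25)/(v^3 - 15*v^2 + 75*v - 125)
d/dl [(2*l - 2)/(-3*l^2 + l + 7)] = 2*(-3*l^2 + l + (l - 1)*(6*l - 1) + 7)/(-3*l^2 + l + 7)^2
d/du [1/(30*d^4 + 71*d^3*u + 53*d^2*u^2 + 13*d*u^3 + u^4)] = (-71*d^3 - 106*d^2*u - 39*d*u^2 - 4*u^3)/(30*d^4 + 71*d^3*u + 53*d^2*u^2 + 13*d*u^3 + u^4)^2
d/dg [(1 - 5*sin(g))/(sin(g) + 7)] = -36*cos(g)/(sin(g) + 7)^2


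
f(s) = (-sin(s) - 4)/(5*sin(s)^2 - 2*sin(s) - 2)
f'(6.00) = -14.60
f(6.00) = 3.54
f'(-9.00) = 184.86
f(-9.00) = 10.99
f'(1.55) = 0.81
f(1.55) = -5.01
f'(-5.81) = 3.37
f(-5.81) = 2.38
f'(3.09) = 0.90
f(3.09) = 1.94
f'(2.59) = -4.96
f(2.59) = 2.70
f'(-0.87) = -3.62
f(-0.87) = -1.32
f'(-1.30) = -0.51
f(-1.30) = -0.66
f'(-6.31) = -1.87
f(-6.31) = 2.05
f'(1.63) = -2.37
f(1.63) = -5.07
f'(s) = (-10*sin(s)*cos(s) + 2*cos(s))*(-sin(s) - 4)/(5*sin(s)^2 - 2*sin(s) - 2)^2 - cos(s)/(5*sin(s)^2 - 2*sin(s) - 2) = (5*sin(s)^2 + 40*sin(s) - 6)*cos(s)/(5*sin(s)^2 - 2*sin(s) - 2)^2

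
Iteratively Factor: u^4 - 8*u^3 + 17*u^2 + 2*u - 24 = (u + 1)*(u^3 - 9*u^2 + 26*u - 24) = (u - 2)*(u + 1)*(u^2 - 7*u + 12) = (u - 3)*(u - 2)*(u + 1)*(u - 4)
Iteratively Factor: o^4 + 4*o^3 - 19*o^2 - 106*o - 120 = (o + 2)*(o^3 + 2*o^2 - 23*o - 60) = (o - 5)*(o + 2)*(o^2 + 7*o + 12) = (o - 5)*(o + 2)*(o + 4)*(o + 3)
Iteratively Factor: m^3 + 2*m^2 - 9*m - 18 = (m + 2)*(m^2 - 9) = (m + 2)*(m + 3)*(m - 3)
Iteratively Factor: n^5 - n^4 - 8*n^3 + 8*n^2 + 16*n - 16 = (n + 2)*(n^4 - 3*n^3 - 2*n^2 + 12*n - 8) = (n + 2)^2*(n^3 - 5*n^2 + 8*n - 4) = (n - 2)*(n + 2)^2*(n^2 - 3*n + 2) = (n - 2)*(n - 1)*(n + 2)^2*(n - 2)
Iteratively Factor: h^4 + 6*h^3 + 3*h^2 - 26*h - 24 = (h + 3)*(h^3 + 3*h^2 - 6*h - 8) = (h + 3)*(h + 4)*(h^2 - h - 2) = (h + 1)*(h + 3)*(h + 4)*(h - 2)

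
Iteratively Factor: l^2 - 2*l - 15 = (l - 5)*(l + 3)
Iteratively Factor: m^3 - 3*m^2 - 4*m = (m - 4)*(m^2 + m) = (m - 4)*(m + 1)*(m)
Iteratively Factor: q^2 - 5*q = (q - 5)*(q)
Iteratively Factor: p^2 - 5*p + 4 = (p - 1)*(p - 4)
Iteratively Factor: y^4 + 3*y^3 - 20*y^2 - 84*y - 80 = (y + 2)*(y^3 + y^2 - 22*y - 40) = (y - 5)*(y + 2)*(y^2 + 6*y + 8) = (y - 5)*(y + 2)^2*(y + 4)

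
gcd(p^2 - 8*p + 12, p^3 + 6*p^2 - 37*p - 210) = p - 6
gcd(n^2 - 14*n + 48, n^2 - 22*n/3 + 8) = n - 6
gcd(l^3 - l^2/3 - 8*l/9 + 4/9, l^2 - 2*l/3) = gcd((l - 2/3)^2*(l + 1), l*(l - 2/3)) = l - 2/3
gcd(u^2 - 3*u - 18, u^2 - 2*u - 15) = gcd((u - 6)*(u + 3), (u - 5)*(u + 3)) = u + 3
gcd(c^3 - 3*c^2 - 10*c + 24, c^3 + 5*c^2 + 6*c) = c + 3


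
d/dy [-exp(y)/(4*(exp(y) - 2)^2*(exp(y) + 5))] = (-(exp(y) - 2)*(exp(y) + 5) + (exp(y) - 2)*exp(y) + 2*(exp(y) + 5)*exp(y))*exp(y)/(4*(exp(y) - 2)^3*(exp(y) + 5)^2)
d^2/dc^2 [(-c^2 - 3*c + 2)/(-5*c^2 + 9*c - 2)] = 24*(10*c^3 - 15*c^2 + 15*c - 7)/(125*c^6 - 675*c^5 + 1365*c^4 - 1269*c^3 + 546*c^2 - 108*c + 8)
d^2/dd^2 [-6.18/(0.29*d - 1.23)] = -1.039476/(0.29*d - 1.23)^3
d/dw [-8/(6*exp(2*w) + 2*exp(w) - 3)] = (96*exp(w) + 16)*exp(w)/(6*exp(2*w) + 2*exp(w) - 3)^2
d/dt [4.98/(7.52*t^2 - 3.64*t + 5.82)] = (18.1272 - 74.8992*t)/(7.52*t^2 - 3.64*t + 5.82)^2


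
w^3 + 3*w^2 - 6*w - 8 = (w - 2)*(w + 1)*(w + 4)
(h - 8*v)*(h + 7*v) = h^2 - h*v - 56*v^2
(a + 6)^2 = a^2 + 12*a + 36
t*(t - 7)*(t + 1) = t^3 - 6*t^2 - 7*t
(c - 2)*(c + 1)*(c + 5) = c^3 + 4*c^2 - 7*c - 10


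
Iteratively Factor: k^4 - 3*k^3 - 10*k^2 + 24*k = (k)*(k^3 - 3*k^2 - 10*k + 24) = k*(k - 2)*(k^2 - k - 12) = k*(k - 2)*(k + 3)*(k - 4)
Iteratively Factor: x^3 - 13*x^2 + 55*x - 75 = (x - 3)*(x^2 - 10*x + 25) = (x - 5)*(x - 3)*(x - 5)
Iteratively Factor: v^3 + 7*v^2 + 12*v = (v + 4)*(v^2 + 3*v) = (v + 3)*(v + 4)*(v)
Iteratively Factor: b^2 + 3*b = (b + 3)*(b)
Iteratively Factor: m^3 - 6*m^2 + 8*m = (m - 4)*(m^2 - 2*m) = (m - 4)*(m - 2)*(m)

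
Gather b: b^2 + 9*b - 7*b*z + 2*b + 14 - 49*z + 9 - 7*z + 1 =b^2 + b*(11 - 7*z) - 56*z + 24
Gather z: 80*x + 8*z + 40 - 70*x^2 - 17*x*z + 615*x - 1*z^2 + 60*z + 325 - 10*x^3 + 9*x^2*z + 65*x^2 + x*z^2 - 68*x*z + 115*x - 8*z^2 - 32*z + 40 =-10*x^3 - 5*x^2 + 810*x + z^2*(x - 9) + z*(9*x^2 - 85*x + 36) + 405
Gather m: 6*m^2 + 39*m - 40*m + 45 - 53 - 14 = 6*m^2 - m - 22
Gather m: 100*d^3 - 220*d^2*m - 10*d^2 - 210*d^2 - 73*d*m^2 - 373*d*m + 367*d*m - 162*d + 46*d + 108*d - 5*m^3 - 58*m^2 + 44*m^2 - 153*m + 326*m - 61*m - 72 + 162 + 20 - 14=100*d^3 - 220*d^2 - 8*d - 5*m^3 + m^2*(-73*d - 14) + m*(-220*d^2 - 6*d + 112) + 96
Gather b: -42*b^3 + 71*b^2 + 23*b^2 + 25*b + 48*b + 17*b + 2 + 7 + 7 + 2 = -42*b^3 + 94*b^2 + 90*b + 18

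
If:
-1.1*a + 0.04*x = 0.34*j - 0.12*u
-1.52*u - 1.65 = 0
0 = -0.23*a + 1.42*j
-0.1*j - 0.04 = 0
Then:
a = -2.47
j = -0.40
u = -1.09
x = -68.06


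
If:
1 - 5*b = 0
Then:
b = 1/5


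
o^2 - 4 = (o - 2)*(o + 2)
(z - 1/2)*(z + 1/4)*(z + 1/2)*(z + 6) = z^4 + 25*z^3/4 + 5*z^2/4 - 25*z/16 - 3/8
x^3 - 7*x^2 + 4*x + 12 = (x - 6)*(x - 2)*(x + 1)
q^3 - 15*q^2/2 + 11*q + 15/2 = (q - 5)*(q - 3)*(q + 1/2)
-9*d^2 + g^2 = (-3*d + g)*(3*d + g)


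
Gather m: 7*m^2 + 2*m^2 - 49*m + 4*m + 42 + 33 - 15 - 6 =9*m^2 - 45*m + 54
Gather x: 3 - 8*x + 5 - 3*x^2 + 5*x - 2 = -3*x^2 - 3*x + 6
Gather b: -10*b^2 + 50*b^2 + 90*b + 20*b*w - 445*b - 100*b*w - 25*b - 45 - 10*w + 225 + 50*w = 40*b^2 + b*(-80*w - 380) + 40*w + 180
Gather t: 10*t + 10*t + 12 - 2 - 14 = 20*t - 4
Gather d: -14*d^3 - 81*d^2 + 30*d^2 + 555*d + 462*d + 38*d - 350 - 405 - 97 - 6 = -14*d^3 - 51*d^2 + 1055*d - 858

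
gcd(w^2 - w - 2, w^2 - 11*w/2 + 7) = w - 2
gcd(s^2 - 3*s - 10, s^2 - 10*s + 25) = s - 5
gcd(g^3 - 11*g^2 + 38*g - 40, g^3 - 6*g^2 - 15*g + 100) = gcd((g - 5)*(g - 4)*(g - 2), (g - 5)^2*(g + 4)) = g - 5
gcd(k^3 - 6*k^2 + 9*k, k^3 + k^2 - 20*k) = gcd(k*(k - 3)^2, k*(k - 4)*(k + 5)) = k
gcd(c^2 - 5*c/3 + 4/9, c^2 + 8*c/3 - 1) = c - 1/3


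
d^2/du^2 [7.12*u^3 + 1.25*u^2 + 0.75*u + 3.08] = 42.72*u + 2.5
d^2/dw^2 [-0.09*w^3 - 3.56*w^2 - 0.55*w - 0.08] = -0.54*w - 7.12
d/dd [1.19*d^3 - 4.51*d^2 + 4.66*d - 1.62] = 3.57*d^2 - 9.02*d + 4.66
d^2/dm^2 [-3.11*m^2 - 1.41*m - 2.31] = -6.22000000000000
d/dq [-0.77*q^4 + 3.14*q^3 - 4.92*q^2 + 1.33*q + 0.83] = -3.08*q^3 + 9.42*q^2 - 9.84*q + 1.33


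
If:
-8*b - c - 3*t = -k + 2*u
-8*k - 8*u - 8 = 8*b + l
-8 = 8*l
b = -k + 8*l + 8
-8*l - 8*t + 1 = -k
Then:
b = 9 - 8*t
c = 69*t - 317/4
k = 8*t - 9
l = -1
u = -7/8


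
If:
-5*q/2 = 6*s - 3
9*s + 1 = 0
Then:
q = 22/15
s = -1/9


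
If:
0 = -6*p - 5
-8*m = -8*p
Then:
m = -5/6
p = -5/6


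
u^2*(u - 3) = u^3 - 3*u^2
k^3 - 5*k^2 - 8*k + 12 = (k - 6)*(k - 1)*(k + 2)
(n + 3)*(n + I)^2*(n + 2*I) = n^4 + 3*n^3 + 4*I*n^3 - 5*n^2 + 12*I*n^2 - 15*n - 2*I*n - 6*I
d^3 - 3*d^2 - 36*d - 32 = (d - 8)*(d + 1)*(d + 4)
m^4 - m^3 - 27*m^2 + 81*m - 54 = (m - 3)^2*(m - 1)*(m + 6)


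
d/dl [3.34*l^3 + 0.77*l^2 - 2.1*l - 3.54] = 10.02*l^2 + 1.54*l - 2.1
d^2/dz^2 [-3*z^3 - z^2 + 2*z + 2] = -18*z - 2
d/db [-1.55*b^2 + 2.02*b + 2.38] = 2.02 - 3.1*b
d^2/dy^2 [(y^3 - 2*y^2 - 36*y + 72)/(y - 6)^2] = 96/(y^3 - 18*y^2 + 108*y - 216)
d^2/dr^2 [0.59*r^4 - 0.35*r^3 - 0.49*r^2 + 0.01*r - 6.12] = 7.08*r^2 - 2.1*r - 0.98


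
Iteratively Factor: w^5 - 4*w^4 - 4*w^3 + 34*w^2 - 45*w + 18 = (w + 3)*(w^4 - 7*w^3 + 17*w^2 - 17*w + 6) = (w - 1)*(w + 3)*(w^3 - 6*w^2 + 11*w - 6) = (w - 3)*(w - 1)*(w + 3)*(w^2 - 3*w + 2) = (w - 3)*(w - 2)*(w - 1)*(w + 3)*(w - 1)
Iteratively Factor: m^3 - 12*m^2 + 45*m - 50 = (m - 5)*(m^2 - 7*m + 10) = (m - 5)*(m - 2)*(m - 5)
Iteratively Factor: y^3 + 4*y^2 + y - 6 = (y - 1)*(y^2 + 5*y + 6) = (y - 1)*(y + 2)*(y + 3)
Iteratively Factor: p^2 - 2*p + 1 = (p - 1)*(p - 1)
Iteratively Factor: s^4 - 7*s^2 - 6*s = (s + 2)*(s^3 - 2*s^2 - 3*s) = (s + 1)*(s + 2)*(s^2 - 3*s) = (s - 3)*(s + 1)*(s + 2)*(s)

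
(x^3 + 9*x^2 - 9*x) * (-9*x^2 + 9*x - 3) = -9*x^5 - 72*x^4 + 159*x^3 - 108*x^2 + 27*x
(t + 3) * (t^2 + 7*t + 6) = t^3 + 10*t^2 + 27*t + 18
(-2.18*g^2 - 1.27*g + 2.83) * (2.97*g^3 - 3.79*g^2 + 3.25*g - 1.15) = -6.4746*g^5 + 4.4903*g^4 + 6.1334*g^3 - 12.3462*g^2 + 10.658*g - 3.2545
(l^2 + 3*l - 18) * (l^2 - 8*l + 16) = l^4 - 5*l^3 - 26*l^2 + 192*l - 288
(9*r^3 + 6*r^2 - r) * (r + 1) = 9*r^4 + 15*r^3 + 5*r^2 - r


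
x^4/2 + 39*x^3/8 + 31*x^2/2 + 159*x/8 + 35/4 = (x/2 + 1/2)*(x + 7/4)*(x + 2)*(x + 5)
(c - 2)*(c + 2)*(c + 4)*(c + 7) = c^4 + 11*c^3 + 24*c^2 - 44*c - 112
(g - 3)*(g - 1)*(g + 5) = g^3 + g^2 - 17*g + 15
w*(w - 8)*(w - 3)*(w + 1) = w^4 - 10*w^3 + 13*w^2 + 24*w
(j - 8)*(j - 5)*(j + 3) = j^3 - 10*j^2 + j + 120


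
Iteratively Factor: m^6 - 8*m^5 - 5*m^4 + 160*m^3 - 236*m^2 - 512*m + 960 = (m - 3)*(m^5 - 5*m^4 - 20*m^3 + 100*m^2 + 64*m - 320) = (m - 3)*(m + 2)*(m^4 - 7*m^3 - 6*m^2 + 112*m - 160) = (m - 3)*(m + 2)*(m + 4)*(m^3 - 11*m^2 + 38*m - 40) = (m - 3)*(m - 2)*(m + 2)*(m + 4)*(m^2 - 9*m + 20) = (m - 4)*(m - 3)*(m - 2)*(m + 2)*(m + 4)*(m - 5)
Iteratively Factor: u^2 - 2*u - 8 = (u - 4)*(u + 2)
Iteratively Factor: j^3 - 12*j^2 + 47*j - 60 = (j - 4)*(j^2 - 8*j + 15) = (j - 5)*(j - 4)*(j - 3)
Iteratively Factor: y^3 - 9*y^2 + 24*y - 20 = (y - 2)*(y^2 - 7*y + 10) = (y - 2)^2*(y - 5)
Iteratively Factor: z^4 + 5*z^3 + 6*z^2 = (z)*(z^3 + 5*z^2 + 6*z) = z*(z + 2)*(z^2 + 3*z) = z*(z + 2)*(z + 3)*(z)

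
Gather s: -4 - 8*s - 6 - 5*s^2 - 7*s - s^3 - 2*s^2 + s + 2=-s^3 - 7*s^2 - 14*s - 8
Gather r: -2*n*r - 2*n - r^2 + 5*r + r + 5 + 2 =-2*n - r^2 + r*(6 - 2*n) + 7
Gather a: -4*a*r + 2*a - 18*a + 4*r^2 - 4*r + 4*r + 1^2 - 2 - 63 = a*(-4*r - 16) + 4*r^2 - 64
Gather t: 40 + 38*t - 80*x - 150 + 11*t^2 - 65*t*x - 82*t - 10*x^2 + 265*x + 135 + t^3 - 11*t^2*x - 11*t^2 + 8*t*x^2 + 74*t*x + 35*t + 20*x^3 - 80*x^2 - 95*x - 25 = t^3 - 11*t^2*x + t*(8*x^2 + 9*x - 9) + 20*x^3 - 90*x^2 + 90*x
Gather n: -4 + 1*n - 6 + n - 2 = 2*n - 12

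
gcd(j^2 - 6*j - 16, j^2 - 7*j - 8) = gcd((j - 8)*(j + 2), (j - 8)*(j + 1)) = j - 8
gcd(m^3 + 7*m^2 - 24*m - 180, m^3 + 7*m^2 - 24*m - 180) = m^3 + 7*m^2 - 24*m - 180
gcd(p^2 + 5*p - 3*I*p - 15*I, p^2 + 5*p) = p + 5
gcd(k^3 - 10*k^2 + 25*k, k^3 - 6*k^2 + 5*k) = k^2 - 5*k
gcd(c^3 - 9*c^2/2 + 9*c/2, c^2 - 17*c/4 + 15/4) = c - 3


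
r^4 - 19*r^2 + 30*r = r*(r - 3)*(r - 2)*(r + 5)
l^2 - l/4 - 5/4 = (l - 5/4)*(l + 1)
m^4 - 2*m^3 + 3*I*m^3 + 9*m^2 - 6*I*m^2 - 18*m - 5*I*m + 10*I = (m - 2)*(m - I)^2*(m + 5*I)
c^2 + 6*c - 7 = (c - 1)*(c + 7)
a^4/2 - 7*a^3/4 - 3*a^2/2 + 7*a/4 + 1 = (a/2 + 1/2)*(a - 4)*(a - 1)*(a + 1/2)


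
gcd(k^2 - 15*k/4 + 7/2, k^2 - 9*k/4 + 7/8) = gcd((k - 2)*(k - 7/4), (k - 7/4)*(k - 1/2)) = k - 7/4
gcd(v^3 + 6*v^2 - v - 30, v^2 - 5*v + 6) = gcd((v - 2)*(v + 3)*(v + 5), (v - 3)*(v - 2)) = v - 2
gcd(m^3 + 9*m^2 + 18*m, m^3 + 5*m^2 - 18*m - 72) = m^2 + 9*m + 18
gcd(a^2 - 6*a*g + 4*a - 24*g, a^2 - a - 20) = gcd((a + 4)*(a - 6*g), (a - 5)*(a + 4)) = a + 4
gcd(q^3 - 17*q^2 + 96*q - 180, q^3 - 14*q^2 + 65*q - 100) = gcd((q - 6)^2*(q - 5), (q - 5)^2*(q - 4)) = q - 5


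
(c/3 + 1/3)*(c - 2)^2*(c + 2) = c^4/3 - c^3/3 - 2*c^2 + 4*c/3 + 8/3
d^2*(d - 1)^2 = d^4 - 2*d^3 + d^2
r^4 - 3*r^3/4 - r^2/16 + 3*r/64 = r*(r - 3/4)*(r - 1/4)*(r + 1/4)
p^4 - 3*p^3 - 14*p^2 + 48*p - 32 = (p - 4)*(p - 2)*(p - 1)*(p + 4)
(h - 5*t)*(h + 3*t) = h^2 - 2*h*t - 15*t^2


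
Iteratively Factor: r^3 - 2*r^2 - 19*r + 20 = (r + 4)*(r^2 - 6*r + 5) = (r - 1)*(r + 4)*(r - 5)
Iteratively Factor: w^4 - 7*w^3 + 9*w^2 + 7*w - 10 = (w - 2)*(w^3 - 5*w^2 - w + 5) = (w - 2)*(w - 1)*(w^2 - 4*w - 5) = (w - 2)*(w - 1)*(w + 1)*(w - 5)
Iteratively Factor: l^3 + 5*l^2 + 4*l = (l + 4)*(l^2 + l) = (l + 1)*(l + 4)*(l)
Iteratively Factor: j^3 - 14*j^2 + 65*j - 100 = (j - 5)*(j^2 - 9*j + 20) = (j - 5)^2*(j - 4)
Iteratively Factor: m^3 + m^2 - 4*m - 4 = (m + 1)*(m^2 - 4) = (m - 2)*(m + 1)*(m + 2)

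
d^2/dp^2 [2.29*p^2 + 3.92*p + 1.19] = 4.58000000000000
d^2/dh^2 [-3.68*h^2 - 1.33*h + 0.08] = -7.36000000000000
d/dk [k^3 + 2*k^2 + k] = 3*k^2 + 4*k + 1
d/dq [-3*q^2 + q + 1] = 1 - 6*q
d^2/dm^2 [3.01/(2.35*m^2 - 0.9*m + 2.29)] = (-33.24545*m^2 + 12.7323*m + 3.01*(4.7*m - 0.9)*(9.4*m - 1.8) - 32.39663)/(2.35*m^2 - 0.9*m + 2.29)^3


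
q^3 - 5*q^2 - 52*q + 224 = (q - 8)*(q - 4)*(q + 7)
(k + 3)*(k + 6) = k^2 + 9*k + 18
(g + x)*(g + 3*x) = g^2 + 4*g*x + 3*x^2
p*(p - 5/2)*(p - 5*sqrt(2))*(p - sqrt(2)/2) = p^4 - 11*sqrt(2)*p^3/2 - 5*p^3/2 + 5*p^2 + 55*sqrt(2)*p^2/4 - 25*p/2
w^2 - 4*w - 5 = (w - 5)*(w + 1)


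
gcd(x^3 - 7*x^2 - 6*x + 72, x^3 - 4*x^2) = x - 4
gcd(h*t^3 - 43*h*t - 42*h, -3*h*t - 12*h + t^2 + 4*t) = 1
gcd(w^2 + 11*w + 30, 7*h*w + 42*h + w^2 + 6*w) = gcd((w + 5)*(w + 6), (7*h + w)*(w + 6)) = w + 6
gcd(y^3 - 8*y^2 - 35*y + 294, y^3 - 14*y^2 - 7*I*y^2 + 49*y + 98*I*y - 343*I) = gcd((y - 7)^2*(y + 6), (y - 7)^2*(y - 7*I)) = y^2 - 14*y + 49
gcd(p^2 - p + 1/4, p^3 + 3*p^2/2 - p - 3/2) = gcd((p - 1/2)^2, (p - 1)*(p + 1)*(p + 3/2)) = 1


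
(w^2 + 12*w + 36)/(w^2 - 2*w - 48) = (w + 6)/(w - 8)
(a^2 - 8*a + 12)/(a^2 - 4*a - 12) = (a - 2)/(a + 2)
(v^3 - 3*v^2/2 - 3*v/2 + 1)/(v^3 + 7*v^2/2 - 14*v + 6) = (v + 1)/(v + 6)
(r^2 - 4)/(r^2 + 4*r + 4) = (r - 2)/(r + 2)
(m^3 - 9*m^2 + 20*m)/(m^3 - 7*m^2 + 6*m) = (m^2 - 9*m + 20)/(m^2 - 7*m + 6)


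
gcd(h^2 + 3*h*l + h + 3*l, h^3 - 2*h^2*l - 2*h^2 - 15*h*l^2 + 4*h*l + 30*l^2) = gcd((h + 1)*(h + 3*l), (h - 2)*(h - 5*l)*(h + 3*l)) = h + 3*l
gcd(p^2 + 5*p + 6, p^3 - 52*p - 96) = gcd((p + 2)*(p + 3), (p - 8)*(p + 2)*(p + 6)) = p + 2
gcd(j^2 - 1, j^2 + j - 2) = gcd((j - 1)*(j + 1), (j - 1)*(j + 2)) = j - 1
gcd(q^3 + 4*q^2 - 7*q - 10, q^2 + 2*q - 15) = q + 5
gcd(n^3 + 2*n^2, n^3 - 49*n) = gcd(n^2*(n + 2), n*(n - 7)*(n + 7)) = n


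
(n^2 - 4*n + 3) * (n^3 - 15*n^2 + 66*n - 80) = n^5 - 19*n^4 + 129*n^3 - 389*n^2 + 518*n - 240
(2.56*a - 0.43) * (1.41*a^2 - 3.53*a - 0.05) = 3.6096*a^3 - 9.6431*a^2 + 1.3899*a + 0.0215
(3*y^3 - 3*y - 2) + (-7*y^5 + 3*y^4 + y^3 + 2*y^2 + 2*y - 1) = -7*y^5 + 3*y^4 + 4*y^3 + 2*y^2 - y - 3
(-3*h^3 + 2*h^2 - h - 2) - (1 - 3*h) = -3*h^3 + 2*h^2 + 2*h - 3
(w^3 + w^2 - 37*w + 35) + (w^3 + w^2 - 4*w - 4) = 2*w^3 + 2*w^2 - 41*w + 31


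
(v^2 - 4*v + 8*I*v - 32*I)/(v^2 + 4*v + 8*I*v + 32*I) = (v - 4)/(v + 4)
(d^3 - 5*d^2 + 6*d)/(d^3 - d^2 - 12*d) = (-d^2 + 5*d - 6)/(-d^2 + d + 12)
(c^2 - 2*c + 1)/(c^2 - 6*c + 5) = (c - 1)/(c - 5)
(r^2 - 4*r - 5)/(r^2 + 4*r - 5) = (r^2 - 4*r - 5)/(r^2 + 4*r - 5)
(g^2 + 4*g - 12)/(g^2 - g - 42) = (g - 2)/(g - 7)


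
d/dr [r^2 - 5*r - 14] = 2*r - 5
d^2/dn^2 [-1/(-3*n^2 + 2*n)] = 2*(-3*n*(3*n - 2) + 4*(3*n - 1)^2)/(n^3*(3*n - 2)^3)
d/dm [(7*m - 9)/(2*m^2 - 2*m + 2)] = (7*m^2 - 7*m - (2*m - 1)*(7*m - 9) + 7)/(2*(m^2 - m + 1)^2)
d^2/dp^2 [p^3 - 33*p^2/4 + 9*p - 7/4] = 6*p - 33/2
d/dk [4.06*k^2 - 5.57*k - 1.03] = 8.12*k - 5.57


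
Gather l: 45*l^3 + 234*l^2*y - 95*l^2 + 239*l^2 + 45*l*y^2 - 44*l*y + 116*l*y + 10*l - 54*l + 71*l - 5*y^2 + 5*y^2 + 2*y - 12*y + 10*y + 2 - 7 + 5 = 45*l^3 + l^2*(234*y + 144) + l*(45*y^2 + 72*y + 27)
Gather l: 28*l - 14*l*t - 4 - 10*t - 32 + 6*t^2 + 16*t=l*(28 - 14*t) + 6*t^2 + 6*t - 36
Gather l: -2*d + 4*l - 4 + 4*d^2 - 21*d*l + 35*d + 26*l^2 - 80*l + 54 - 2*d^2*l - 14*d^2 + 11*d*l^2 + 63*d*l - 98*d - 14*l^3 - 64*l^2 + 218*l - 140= -10*d^2 - 65*d - 14*l^3 + l^2*(11*d - 38) + l*(-2*d^2 + 42*d + 142) - 90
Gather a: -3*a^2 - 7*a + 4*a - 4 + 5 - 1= -3*a^2 - 3*a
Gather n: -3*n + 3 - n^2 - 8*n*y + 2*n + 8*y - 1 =-n^2 + n*(-8*y - 1) + 8*y + 2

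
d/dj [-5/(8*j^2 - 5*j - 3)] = 5*(16*j - 5)/(-8*j^2 + 5*j + 3)^2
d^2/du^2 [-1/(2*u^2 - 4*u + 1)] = 4*(2*u^2 - 4*u - 8*(u - 1)^2 + 1)/(2*u^2 - 4*u + 1)^3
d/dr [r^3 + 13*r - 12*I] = 3*r^2 + 13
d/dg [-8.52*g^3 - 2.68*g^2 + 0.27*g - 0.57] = -25.56*g^2 - 5.36*g + 0.27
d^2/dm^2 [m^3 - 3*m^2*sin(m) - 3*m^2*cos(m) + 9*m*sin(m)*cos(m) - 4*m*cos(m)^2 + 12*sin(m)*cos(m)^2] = 3*sqrt(2)*m^2*sin(m + pi/4) - 18*m*sin(2*m) + 8*m*cos(2*m) - 12*sqrt(2)*m*cos(m + pi/4) + 6*m - 9*sin(m) + 8*sin(2*m) - 27*sin(3*m) - 6*cos(m) + 18*cos(2*m)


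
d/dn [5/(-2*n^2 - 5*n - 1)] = 5*(4*n + 5)/(2*n^2 + 5*n + 1)^2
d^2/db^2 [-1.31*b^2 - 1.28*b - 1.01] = -2.62000000000000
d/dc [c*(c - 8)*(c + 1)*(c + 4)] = 4*c^3 - 9*c^2 - 72*c - 32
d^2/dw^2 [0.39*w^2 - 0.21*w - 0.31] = 0.780000000000000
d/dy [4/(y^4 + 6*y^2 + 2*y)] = 8*(-2*y^3 - 6*y - 1)/(y^2*(y^3 + 6*y + 2)^2)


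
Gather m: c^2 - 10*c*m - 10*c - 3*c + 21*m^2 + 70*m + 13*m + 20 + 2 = c^2 - 13*c + 21*m^2 + m*(83 - 10*c) + 22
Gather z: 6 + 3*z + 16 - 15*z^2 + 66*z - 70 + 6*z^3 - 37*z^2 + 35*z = 6*z^3 - 52*z^2 + 104*z - 48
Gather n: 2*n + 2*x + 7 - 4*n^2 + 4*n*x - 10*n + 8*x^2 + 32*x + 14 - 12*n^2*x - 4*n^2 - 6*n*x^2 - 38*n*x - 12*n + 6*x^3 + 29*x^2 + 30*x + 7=n^2*(-12*x - 8) + n*(-6*x^2 - 34*x - 20) + 6*x^3 + 37*x^2 + 64*x + 28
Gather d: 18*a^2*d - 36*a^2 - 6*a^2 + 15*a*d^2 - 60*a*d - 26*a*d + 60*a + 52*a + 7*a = -42*a^2 + 15*a*d^2 + 119*a + d*(18*a^2 - 86*a)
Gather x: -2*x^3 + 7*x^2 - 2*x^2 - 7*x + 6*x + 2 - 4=-2*x^3 + 5*x^2 - x - 2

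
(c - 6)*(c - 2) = c^2 - 8*c + 12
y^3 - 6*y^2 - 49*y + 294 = (y - 7)*(y - 6)*(y + 7)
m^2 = m^2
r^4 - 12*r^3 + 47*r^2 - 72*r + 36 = (r - 6)*(r - 3)*(r - 2)*(r - 1)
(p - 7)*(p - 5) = p^2 - 12*p + 35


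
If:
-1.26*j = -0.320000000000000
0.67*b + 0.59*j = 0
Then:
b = -0.22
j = 0.25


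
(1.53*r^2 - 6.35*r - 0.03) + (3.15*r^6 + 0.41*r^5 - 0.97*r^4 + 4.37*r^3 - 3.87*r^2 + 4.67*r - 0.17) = 3.15*r^6 + 0.41*r^5 - 0.97*r^4 + 4.37*r^3 - 2.34*r^2 - 1.68*r - 0.2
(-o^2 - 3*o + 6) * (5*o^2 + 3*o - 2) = -5*o^4 - 18*o^3 + 23*o^2 + 24*o - 12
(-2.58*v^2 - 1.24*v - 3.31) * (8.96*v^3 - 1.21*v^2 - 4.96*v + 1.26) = -23.1168*v^5 - 7.9886*v^4 - 15.3604*v^3 + 6.9047*v^2 + 14.8552*v - 4.1706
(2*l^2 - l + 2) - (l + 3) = 2*l^2 - 2*l - 1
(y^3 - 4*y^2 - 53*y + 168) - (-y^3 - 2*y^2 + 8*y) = 2*y^3 - 2*y^2 - 61*y + 168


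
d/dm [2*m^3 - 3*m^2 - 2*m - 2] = 6*m^2 - 6*m - 2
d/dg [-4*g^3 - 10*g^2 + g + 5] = -12*g^2 - 20*g + 1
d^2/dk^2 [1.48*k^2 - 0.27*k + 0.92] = 2.96000000000000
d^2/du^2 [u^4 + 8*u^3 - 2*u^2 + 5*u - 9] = 12*u^2 + 48*u - 4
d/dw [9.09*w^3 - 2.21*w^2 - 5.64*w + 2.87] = 27.27*w^2 - 4.42*w - 5.64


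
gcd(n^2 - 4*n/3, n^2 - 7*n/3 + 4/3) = n - 4/3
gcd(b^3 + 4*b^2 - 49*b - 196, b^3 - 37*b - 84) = b^2 - 3*b - 28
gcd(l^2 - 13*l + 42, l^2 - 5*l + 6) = 1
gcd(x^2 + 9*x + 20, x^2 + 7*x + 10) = x + 5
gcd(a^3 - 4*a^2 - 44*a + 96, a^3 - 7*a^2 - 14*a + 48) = a^2 - 10*a + 16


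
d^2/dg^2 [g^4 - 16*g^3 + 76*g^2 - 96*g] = 12*g^2 - 96*g + 152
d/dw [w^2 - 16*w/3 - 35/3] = 2*w - 16/3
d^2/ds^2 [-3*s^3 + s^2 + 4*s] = 2 - 18*s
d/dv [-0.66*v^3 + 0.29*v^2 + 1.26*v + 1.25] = -1.98*v^2 + 0.58*v + 1.26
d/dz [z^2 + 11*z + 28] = 2*z + 11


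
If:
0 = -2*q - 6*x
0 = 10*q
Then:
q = 0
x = 0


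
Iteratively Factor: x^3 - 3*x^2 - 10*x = (x + 2)*(x^2 - 5*x) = x*(x + 2)*(x - 5)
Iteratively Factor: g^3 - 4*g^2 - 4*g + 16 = (g - 2)*(g^2 - 2*g - 8) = (g - 4)*(g - 2)*(g + 2)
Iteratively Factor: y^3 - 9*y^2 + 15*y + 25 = (y + 1)*(y^2 - 10*y + 25) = (y - 5)*(y + 1)*(y - 5)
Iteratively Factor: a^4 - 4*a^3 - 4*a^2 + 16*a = (a - 4)*(a^3 - 4*a) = (a - 4)*(a - 2)*(a^2 + 2*a) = (a - 4)*(a - 2)*(a + 2)*(a)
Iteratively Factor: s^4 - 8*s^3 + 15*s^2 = (s - 5)*(s^3 - 3*s^2) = s*(s - 5)*(s^2 - 3*s) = s*(s - 5)*(s - 3)*(s)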